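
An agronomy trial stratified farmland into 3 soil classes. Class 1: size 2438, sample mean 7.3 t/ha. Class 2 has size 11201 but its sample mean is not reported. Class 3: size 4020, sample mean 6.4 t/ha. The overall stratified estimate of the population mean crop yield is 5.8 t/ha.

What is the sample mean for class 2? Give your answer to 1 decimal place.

N = 2438 + 11201 + 4020 = 17659.
Overall total = μ·N = 5.8·17659 = 102422.2.
Subtract the known strata: 2438·7.3 + 4020·6.4 = 43525.4.
Remaining total for class 2: 102422.2 − 43525.4 = 58896.8.
Divide by its size: 58896.8 / 11201 = 5.258... → 5.3.

5.3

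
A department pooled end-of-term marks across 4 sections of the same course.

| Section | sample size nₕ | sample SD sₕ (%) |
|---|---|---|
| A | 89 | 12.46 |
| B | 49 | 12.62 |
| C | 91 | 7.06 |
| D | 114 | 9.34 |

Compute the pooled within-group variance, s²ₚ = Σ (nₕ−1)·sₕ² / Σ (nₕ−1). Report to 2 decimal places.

A: (89−1)·12.46² = 88·155.2516 = 13662.1408
B: (49−1)·12.62² = 48·159.2644 = 7644.6912
C: (91−1)·7.06² = 90·49.8436 = 4485.924
D: (114−1)·9.34² = 113·87.2356 = 9857.6228
Numerator = 35650.3788; denominator = Σ(nₕ−1) = 339.
s²ₚ = 35650.3788/339 = 105.1634... → 105.16.

105.16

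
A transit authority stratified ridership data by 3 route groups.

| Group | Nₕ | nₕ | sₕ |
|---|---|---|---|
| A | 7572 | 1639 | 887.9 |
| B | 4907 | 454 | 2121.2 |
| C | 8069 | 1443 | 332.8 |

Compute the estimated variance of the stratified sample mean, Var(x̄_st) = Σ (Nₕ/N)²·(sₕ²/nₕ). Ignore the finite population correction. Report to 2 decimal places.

N = 20548; Wₕ = Nₕ/N.
group A: (7572/20548)²·887.9²/1639 = 65.31776
group B: (4907/20548)²·2121.2²/454 = 565.19770
group C: (8069/20548)²·332.8²/1443 = 11.83588
Sum = 642.35134 → 642.35.

642.35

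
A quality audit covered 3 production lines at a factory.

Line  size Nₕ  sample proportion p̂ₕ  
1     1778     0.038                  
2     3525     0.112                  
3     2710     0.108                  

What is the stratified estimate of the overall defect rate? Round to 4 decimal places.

0.0942

N = 1778 + 3525 + 2710 = 8013.
Overall proportion = Σ (Nₕ/N)·p̂ₕ.
Σ Nₕp̂ₕ = 67.564 + 394.8 + 292.68 = 755.044.
755.044 / 8013 = 0.094227... → 0.0942.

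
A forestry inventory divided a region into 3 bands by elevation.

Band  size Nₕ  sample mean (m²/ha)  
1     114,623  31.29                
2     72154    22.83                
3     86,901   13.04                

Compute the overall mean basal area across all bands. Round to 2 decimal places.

23.26

x̄_st = (Σ Nₕx̄ₕ) / (Σ Nₕ) = (114623·31.29 + 72154·22.83 + 86901·13.04) / 273678
= 6367018.53 / 273678 = 23.2646... → 23.26.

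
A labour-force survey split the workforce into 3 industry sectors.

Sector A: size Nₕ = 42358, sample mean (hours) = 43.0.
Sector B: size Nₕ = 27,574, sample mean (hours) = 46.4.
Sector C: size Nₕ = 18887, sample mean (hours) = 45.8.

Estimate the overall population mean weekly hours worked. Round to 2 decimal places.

44.65

N = 42358 + 27574 + 18887 = 88819.
Overall mean = Σ (Nₕ/N)·x̄ₕ — weight by population share, not a simple average.
Σ Nₕx̄ₕ = 42358·43.0 + 27574·46.4 + 18887·45.8 = 1821394 + 1279433.6 + 865024.6 = 3965852.2.
Divide by N: 3965852.2 / 88819 = 44.6509... → 44.65.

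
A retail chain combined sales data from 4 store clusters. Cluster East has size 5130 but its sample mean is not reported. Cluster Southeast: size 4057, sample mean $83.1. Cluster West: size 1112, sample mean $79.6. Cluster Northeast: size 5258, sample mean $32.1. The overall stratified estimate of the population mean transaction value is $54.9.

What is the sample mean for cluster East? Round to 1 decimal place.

50.6

Σ Nₕx̄ₕ = N·μ, so 5130·x̄_East = 15557·54.9 − (4057·83.1 + 1112·79.6 + 5258·32.1).
= 854079.3 − 594433.7 = 259645.6.
x̄_East = 259645.6 / 5130 = 50.613... → 50.6.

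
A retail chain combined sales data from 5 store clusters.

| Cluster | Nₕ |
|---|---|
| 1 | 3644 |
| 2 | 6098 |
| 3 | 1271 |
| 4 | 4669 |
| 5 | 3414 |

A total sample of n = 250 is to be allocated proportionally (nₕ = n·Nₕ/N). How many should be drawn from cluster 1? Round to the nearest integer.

48

Share of cluster 1 = 3644/19096 = 0.19083.
Allocate 250 × 0.19083 = 47.706... → 48.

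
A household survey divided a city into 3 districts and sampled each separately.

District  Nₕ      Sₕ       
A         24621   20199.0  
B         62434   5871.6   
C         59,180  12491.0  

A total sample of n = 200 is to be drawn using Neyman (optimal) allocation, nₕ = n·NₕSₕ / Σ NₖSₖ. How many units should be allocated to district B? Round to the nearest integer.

Σ NₕSₕ = 24621·20199.0 + 62434·5871.6 + 59180·12491.0 = 1603124433.4.
Share for B: 366587474.4/1603124433.4 = 0.22867.
n_B = 200 × 0.22867 = 45.734... → 46.

46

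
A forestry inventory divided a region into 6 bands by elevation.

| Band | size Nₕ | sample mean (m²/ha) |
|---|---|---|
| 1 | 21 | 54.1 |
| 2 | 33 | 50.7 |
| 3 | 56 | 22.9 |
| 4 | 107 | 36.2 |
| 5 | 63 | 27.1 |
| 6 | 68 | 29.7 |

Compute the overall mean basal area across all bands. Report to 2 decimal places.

N = 348; weights Wₕ = Nₕ/N = (0.0603, 0.0948, 0.1609, 0.3075, 0.1810, 0.1954).
x̄_st = Σ Wₕ·x̄ₕ = 0.0603·54.1 + 0.0948·50.7 + 0.1609·22.9 + 0.3075·36.2 + 0.1810·27.1 + 0.1954·29.7 ≈ 33.5974...
→ 33.60.

33.60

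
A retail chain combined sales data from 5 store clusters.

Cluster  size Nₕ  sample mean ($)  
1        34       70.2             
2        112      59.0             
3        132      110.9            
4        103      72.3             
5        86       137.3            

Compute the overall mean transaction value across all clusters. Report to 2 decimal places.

x̄_st = (Σ Nₕx̄ₕ) / (Σ Nₕ) = (34·70.2 + 112·59.0 + 132·110.9 + 103·72.3 + 86·137.3) / 467
= 42888.3 / 467 = 91.8379... → 91.84.

91.84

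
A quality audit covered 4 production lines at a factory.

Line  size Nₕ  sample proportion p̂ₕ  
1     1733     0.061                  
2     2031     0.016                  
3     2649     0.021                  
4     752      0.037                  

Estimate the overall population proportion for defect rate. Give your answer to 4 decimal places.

Wₕ = Nₕ/N with N = 7165: 0.2419, 0.2835, 0.3697, 0.1050.
p̂_st = 0.2419·0.061 + 0.2835·0.016 + 0.3697·0.021 + 0.1050·0.037 ≈ 0.030937... → 0.0309.

0.0309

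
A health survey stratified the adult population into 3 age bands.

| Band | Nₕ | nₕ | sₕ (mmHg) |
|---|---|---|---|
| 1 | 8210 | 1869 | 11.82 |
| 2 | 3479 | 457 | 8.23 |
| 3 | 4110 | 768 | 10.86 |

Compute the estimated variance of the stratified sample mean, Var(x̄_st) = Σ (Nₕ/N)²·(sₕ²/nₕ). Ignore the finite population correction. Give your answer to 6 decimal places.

N = 15799. Term for each stratum: Wₕ²sₕ²/nₕ.
Var(x̄_st) = 0.020186116 + 0.007186760 + 0.010392568 = 0.037765444 → 0.037765.

0.037765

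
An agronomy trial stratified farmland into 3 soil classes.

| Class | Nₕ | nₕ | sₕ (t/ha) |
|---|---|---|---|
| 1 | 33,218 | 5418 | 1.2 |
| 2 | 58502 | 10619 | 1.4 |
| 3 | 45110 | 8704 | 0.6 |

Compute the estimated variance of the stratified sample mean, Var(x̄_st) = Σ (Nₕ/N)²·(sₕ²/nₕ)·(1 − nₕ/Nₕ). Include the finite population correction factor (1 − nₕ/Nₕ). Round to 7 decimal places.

0.0000444

N = 136830; Wₕ = Nₕ/N.
class 1: (33218/136830)²·1.2²/5418·(1 − 5418/33218) = 0.0000131093
class 2: (58502/136830)²·1.4²/10619·(1 − 10619/58502) = 0.0000276161
class 3: (45110/136830)²·0.6²/8704·(1 − 8704/45110) = 0.0000036280
Sum = 0.0000443534 → 0.0000444.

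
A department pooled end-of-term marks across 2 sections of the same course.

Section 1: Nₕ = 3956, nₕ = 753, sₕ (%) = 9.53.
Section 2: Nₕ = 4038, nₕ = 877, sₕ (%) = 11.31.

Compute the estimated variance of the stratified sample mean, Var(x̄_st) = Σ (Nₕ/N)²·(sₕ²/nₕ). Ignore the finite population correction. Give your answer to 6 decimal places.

0.066754

N = 7994. Term for each stratum: Wₕ²sₕ²/nₕ.
Var(x̄_st) = 0.029537593 + 0.037216023 = 0.066753616 → 0.066754.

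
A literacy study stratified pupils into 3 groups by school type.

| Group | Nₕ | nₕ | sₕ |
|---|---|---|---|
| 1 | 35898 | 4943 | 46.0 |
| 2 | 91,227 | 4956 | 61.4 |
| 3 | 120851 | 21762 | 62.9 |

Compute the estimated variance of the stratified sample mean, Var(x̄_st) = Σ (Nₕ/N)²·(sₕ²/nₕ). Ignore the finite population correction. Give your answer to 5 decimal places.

0.15510

N = 247976; Wₕ = Nₕ/N.
group 1: (35898/247976)²·46.0²/4943 = 0.00897111
group 2: (91227/247976)²·61.4²/4956 = 0.10295156
group 3: (120851/247976)²·62.9²/21762 = 0.04318010
Sum = 0.15510278 → 0.15510.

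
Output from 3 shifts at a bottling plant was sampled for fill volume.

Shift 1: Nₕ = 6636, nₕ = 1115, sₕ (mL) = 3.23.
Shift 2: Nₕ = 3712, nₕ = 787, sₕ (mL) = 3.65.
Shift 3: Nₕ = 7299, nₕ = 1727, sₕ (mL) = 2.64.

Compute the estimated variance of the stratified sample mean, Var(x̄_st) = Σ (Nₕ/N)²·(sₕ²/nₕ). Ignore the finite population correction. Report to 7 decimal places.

0.0027625

N = 17647; Wₕ = Nₕ/N.
shift 1: (6636/17647)²·3.23²/1115 = 0.0013231259
shift 2: (3712/17647)²·3.65²/787 = 0.0007490058
shift 3: (7299/17647)²·2.64²/1727 = 0.0006903995
Sum = 0.0027625311 → 0.0027625.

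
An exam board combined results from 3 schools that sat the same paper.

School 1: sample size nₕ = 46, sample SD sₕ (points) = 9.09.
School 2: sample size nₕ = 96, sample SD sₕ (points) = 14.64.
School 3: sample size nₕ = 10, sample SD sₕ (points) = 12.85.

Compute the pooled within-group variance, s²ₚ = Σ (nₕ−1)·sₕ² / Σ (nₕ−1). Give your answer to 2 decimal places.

Degrees of freedom: 45 + 95 + 9 = 149.
Σ(nₕ−1)sₕ² = 45·82.6281 + 95·214.3296 + 9·165.1225 = 25565.679.
s²ₚ = 25565.679 / 149 = 171.5817... → 171.58.

171.58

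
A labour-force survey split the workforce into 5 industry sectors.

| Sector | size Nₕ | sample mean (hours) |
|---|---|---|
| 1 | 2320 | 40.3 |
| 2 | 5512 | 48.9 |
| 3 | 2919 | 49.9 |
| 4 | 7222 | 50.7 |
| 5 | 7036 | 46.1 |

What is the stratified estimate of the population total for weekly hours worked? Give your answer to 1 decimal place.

1199205.9

1: 2320·40.3 = 93496
2: 5512·48.9 = 269536.8
3: 2919·49.9 = 145658.1
4: 7222·50.7 = 366155.4
5: 7036·46.1 = 324359.6
τ̂ = Σ Nₕx̄ₕ = 1199205.9.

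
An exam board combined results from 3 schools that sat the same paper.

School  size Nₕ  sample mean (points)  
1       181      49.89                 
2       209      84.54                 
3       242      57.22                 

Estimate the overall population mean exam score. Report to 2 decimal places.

64.16

x̄_st = (Σ Nₕx̄ₕ) / (Σ Nₕ) = (181·49.89 + 209·84.54 + 242·57.22) / 632
= 40546.19 / 632 = 64.1554... → 64.16.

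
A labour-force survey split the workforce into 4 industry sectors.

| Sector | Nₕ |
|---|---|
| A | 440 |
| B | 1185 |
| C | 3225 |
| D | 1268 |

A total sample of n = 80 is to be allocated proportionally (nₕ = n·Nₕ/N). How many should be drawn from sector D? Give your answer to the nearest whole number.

N = 440 + 1185 + 3225 + 1268 = 6118.
n_D = 80·1268/6118 = 16.581... → 17.

17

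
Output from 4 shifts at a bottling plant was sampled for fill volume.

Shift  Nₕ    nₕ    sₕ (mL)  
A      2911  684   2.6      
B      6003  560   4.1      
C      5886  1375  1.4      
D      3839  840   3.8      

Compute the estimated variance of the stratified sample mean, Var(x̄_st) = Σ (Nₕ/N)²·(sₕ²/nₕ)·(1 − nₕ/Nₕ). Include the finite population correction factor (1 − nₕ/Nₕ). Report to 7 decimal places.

0.0036862

N = 18639. Term for each stratum: Wₕ²sₕ²/nₕ·(1−nₕ/Nₕ).
Var(x̄_st) = 0.0001844199 + 0.0028231968 + 0.0001089435 + 0.0005696883 = 0.0036862484 → 0.0036862.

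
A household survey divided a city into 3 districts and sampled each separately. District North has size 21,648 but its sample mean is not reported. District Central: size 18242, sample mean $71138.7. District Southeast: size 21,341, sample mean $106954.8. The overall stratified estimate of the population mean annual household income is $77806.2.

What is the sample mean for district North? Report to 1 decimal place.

54689.4

Σ Nₕx̄ₕ = N·μ, so 21648·x̄_North = 61231·77806.2 − (18242·71138.7 + 21341·106954.8).
= 4764151432.2 − 3580234552.2 = 1183916880.
x̄_North = 1183916880 / 21648 = 54689.435... → 54689.4.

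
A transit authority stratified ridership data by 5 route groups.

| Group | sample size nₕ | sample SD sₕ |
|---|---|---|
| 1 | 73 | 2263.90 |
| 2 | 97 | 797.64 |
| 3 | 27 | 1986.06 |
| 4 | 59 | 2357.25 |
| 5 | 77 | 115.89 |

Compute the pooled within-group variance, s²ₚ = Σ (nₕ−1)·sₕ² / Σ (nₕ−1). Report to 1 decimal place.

Degrees of freedom: 72 + 96 + 26 + 58 + 76 = 328.
Σ(nₕ−1)sₕ² = 72·5125243.21 + 96·636229.5696 + 26·3944434.3236 + 58·5556627.5625 + 76·13430.4921 = 855955958.2398.
s²ₚ = 855955958.2398 / 328 = 2609621.824... → 2609621.8.

2609621.8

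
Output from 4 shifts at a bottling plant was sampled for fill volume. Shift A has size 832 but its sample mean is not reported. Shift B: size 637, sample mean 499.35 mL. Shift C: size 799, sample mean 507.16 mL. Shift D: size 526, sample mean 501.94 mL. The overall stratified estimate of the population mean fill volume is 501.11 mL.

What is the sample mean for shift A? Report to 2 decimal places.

Σ Nₕx̄ₕ = N·μ, so 832·x̄_A = 2794·501.11 − (637·499.35 + 799·507.16 + 526·501.94).
= 1400101.34 − 987327.23 = 412774.11.
x̄_A = 412774.11 / 832 = 496.1227... → 496.12.

496.12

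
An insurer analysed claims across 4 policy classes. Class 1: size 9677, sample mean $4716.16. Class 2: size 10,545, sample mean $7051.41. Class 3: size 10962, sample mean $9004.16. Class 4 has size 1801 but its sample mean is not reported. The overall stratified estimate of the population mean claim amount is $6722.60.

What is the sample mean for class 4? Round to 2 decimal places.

1691.26

Σ Nₕx̄ₕ = N·μ, so 1801·x̄_4 = 32985·6722.60 − (9677·4716.16 + 10545·7051.41 + 10962·9004.16).
= 221744961 − 218699000.69 = 3045960.31.
x̄_4 = 3045960.31 / 1801 = 1691.2606... → 1691.26.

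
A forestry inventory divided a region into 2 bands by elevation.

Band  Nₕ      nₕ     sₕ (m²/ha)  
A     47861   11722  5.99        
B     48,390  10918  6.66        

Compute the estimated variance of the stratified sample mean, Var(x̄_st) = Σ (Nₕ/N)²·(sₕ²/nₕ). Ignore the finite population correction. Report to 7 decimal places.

N = 96251. Term for each stratum: Wₕ²sₕ²/nₕ.
Var(x̄_st) = 0.0007568415 + 0.0010268479 = 0.0017836894 → 0.0017837.

0.0017837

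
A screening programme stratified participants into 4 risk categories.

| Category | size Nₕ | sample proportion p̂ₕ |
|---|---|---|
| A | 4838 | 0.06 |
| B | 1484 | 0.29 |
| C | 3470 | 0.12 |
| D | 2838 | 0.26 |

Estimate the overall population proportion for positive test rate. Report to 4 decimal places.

N = 4838 + 1484 + 3470 + 2838 = 12630.
Overall proportion = Σ (Nₕ/N)·p̂ₕ.
Σ Nₕp̂ₕ = 290.28 + 430.36 + 416.4 + 737.88 = 1874.92.
1874.92 / 12630 = 0.148450... → 0.1484.

0.1484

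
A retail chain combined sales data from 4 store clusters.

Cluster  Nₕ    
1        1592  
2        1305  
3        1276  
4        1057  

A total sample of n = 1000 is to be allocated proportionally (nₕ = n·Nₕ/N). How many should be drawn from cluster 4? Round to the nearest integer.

202

N = 1592 + 1305 + 1276 + 1057 = 5230.
n_4 = 1000·1057/5230 = 202.103... → 202.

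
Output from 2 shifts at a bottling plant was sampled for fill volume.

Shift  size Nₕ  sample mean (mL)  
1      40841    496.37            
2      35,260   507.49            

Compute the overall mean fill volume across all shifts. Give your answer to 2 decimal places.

501.52

N = 76101; weights Wₕ = Nₕ/N = (0.5367, 0.4633).
x̄_st = Σ Wₕ·x̄ₕ = 0.5367·496.37 + 0.4633·507.49 ≈ 501.5222...
→ 501.52.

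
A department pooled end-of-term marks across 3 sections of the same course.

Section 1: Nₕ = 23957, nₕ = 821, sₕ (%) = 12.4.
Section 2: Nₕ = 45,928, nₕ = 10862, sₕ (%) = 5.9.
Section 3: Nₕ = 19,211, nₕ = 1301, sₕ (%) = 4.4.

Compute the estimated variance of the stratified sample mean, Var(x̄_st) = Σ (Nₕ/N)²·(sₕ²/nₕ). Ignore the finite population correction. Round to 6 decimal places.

N = 89096. Term for each stratum: Wₕ²sₕ²/nₕ.
Var(x̄_st) = 0.013540935 + 0.000851595 + 0.000691849 = 0.015084379 → 0.015084.

0.015084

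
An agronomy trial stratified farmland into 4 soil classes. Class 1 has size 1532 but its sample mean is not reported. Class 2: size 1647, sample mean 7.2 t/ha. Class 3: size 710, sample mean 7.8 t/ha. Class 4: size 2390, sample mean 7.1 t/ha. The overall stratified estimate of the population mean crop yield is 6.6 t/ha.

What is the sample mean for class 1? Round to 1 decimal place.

Σ Nₕx̄ₕ = N·μ, so 1532·x̄_1 = 6279·6.6 − (1647·7.2 + 710·7.8 + 2390·7.1).
= 41441.4 − 34365.4 = 7076.
x̄_1 = 7076 / 1532 = 4.619... → 4.6.

4.6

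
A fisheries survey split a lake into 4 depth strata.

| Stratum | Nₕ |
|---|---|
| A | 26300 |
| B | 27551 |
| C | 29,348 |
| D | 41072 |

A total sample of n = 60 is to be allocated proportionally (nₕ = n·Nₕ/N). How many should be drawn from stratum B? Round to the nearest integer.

13

Share of stratum B = 27551/124271 = 0.22170.
Allocate 60 × 0.22170 = 13.302... → 13.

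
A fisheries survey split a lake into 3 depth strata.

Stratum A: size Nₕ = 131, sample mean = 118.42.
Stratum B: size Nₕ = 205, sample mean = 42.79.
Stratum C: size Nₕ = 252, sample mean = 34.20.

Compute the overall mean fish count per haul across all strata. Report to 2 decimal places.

55.96

x̄_st = (Σ Nₕx̄ₕ) / (Σ Nₕ) = (131·118.42 + 205·42.79 + 252·34.20) / 588
= 32903.37 / 588 = 55.9581... → 55.96.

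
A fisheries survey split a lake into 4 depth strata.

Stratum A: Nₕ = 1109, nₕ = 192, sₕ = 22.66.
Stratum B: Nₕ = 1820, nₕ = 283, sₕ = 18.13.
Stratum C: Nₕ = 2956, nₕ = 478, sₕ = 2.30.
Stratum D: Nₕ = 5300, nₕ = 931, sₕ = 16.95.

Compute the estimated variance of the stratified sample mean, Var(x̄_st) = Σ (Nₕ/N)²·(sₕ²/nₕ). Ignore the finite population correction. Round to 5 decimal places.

N = 11185. Term for each stratum: Wₕ²sₕ²/nₕ.
Var(x̄_st) = 0.02629116 + 0.03075247 + 0.00077297 + 0.06928983 = 0.12710643 → 0.12711.

0.12711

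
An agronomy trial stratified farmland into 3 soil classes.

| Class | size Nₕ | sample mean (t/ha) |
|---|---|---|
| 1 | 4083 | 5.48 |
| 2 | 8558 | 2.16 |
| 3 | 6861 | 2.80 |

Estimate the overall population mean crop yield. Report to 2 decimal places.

N = 19502; weights Wₕ = Nₕ/N = (0.2094, 0.4388, 0.3518).
x̄_st = Σ Wₕ·x̄ₕ = 0.2094·5.48 + 0.4388·2.16 + 0.3518·2.80 ≈ 3.0802...
→ 3.08.

3.08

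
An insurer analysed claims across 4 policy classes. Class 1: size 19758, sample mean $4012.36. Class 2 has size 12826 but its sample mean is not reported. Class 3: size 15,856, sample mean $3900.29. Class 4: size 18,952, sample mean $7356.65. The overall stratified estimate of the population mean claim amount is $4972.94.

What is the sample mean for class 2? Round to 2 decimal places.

4256.51

N = 19758 + 12826 + 15856 + 18952 = 67392.
Overall total = μ·N = 4972.94·67392 = 335136372.48.
Subtract the known strata: 19758·4012.36 + 15856·3900.29 + 18952·7356.65 = 280542437.92.
Remaining total for class 2: 335136372.48 − 280542437.92 = 54593934.56.
Divide by its size: 54593934.56 / 12826 = 4256.5051... → 4256.51.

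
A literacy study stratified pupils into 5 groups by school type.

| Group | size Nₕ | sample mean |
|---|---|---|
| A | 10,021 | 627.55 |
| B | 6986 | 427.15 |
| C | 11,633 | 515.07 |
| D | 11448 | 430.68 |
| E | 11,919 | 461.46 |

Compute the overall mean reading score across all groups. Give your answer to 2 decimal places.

N = 52007; weights Wₕ = Nₕ/N = (0.1927, 0.1343, 0.2237, 0.2201, 0.2292).
x̄_st = Σ Wₕ·x̄ₕ = 0.1927·627.55 + 0.1343·427.15 + 0.2237·515.07 + 0.2201·430.68 + 0.2292·461.46 ≈ 494.0705...
→ 494.07.

494.07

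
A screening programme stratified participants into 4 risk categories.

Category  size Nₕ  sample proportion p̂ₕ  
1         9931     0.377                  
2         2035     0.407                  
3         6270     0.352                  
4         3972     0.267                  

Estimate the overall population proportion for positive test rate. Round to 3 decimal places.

N = 9931 + 2035 + 6270 + 3972 = 22208.
Overall proportion = Σ (Nₕ/N)·p̂ₕ.
Σ Nₕp̂ₕ = 3743.987 + 828.245 + 2207.04 + 1060.524 = 7839.796.
7839.796 / 22208 = 0.35302... → 0.353.

0.353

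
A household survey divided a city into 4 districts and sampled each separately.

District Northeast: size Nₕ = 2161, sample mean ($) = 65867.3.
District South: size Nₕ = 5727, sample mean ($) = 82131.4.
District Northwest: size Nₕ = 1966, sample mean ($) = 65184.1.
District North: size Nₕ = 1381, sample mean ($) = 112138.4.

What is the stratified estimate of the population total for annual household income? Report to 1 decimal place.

895720834.1

Northeast: 2161·65867.3 = 142339235.3
South: 5727·82131.4 = 470366527.8
Northwest: 1966·65184.1 = 128151940.6
North: 1381·112138.4 = 154863130.4
τ̂ = Σ Nₕx̄ₕ = 895720834.1.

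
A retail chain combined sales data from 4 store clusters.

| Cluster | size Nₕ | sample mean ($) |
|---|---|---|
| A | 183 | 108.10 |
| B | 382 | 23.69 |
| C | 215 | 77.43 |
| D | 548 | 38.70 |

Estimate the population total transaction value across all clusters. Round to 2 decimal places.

66686.93

Estimate total by summing Nₕ·x̄ₕ over strata.
183·108.10 + 382·23.69 + 215·77.43 + 548·38.70 = 19782.3 + 9049.58 + 16647.45 + 21207.6 = 66686.93.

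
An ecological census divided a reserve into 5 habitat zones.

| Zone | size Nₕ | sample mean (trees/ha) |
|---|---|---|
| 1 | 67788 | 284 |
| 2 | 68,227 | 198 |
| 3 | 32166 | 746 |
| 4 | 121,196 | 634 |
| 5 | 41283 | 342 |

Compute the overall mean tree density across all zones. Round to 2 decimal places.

446.72

N = 330660; weights Wₕ = Nₕ/N = (0.2050, 0.2063, 0.0973, 0.3665, 0.1249).
x̄_st = Σ Wₕ·x̄ₕ = 0.2050·284 + 0.2063·198 + 0.0973·746 + 0.3665·634 + 0.1249·342 ≈ 446.7236...
→ 446.72.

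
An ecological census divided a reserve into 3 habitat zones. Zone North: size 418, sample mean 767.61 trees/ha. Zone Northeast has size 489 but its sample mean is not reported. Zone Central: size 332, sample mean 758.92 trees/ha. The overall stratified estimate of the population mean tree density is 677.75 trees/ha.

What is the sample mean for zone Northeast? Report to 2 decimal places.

545.83

Σ Nₕx̄ₕ = N·μ, so 489·x̄_Northeast = 1239·677.75 − (418·767.61 + 332·758.92).
= 839732.25 − 572822.42 = 266909.83.
x̄_Northeast = 266909.83 / 489 = 545.8279... → 545.83.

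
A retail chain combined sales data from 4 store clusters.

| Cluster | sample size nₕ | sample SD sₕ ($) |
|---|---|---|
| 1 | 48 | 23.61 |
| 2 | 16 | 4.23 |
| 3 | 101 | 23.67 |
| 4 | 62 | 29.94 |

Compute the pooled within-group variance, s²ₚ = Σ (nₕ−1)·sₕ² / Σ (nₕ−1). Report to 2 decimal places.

Degrees of freedom: 47 + 15 + 100 + 61 = 223.
Σ(nₕ−1)sₕ² = 47·557.4321 + 15·17.8929 + 100·560.2689 + 61·896.4036 = 137175.2118.
s²ₚ = 137175.2118 / 223 = 615.1355... → 615.14.

615.14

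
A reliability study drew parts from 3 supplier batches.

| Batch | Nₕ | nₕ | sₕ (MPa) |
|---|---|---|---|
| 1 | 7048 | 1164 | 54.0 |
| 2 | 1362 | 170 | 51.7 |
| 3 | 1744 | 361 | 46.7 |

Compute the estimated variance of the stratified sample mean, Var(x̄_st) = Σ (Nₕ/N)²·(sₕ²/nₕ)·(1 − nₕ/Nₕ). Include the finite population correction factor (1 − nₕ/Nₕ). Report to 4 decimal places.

1.3965

N = 10154; Wₕ = Nₕ/N.
batch 1: (7048/10154)²·54.0²/1164·(1 − 1164/7048) = 1.0076246
batch 2: (1362/10154)²·51.7²/170·(1 − 170/1362) = 0.2475775
batch 3: (1744/10154)²·46.7²/361·(1 − 361/1744) = 0.1413256
Sum = 1.3965278 → 1.3965.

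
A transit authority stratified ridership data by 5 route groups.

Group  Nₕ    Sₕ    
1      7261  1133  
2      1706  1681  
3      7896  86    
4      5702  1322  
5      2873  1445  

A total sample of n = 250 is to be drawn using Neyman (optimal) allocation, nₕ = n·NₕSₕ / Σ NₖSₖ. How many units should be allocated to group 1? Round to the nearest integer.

Σ NₕSₕ = 7261·1133 + 1706·1681 + 7896·86 + 5702·1322 + 2873·1445 = 23463084.
Share for 1: 8226713/23463084 = 0.35062.
n_1 = 250 × 0.35062 = 87.656... → 88.

88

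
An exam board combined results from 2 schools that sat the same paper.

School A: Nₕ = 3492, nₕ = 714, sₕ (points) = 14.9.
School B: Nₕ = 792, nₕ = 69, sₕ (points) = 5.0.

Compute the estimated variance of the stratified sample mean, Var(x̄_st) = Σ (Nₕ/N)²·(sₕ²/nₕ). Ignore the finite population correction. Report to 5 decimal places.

0.21898

N = 4284; Wₕ = Nₕ/N.
school A: (3492/4284)²·14.9²/714 = 0.20659693
school B: (792/4284)²·5.0²/69 = 0.01238347
Sum = 0.21898040 → 0.21898.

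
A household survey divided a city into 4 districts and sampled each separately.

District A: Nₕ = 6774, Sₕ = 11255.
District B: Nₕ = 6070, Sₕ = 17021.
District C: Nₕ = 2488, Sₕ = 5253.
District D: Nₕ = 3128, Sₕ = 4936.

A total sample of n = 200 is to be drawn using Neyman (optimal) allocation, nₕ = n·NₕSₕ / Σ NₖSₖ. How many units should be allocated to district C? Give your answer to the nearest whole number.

13

A: NₕSₕ = 6774·11255 = 76241370
B: NₕSₕ = 6070·17021 = 103317470
C: NₕSₕ = 2488·5253 = 13069464
D: NₕSₕ = 3128·4936 = 15439808
Σ NₕSₕ = 208068112.
n_C = 200·13069464/208068112 = 12.563... → 13.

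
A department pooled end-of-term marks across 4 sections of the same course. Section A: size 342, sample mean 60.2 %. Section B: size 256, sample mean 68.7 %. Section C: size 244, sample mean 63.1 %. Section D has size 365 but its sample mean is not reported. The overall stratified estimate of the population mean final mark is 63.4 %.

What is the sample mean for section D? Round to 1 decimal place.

Σ Nₕx̄ₕ = N·μ, so 365·x̄_D = 1207·63.4 − (342·60.2 + 256·68.7 + 244·63.1).
= 76523.8 − 53572 = 22951.8.
x̄_D = 22951.8 / 365 = 62.882... → 62.9.

62.9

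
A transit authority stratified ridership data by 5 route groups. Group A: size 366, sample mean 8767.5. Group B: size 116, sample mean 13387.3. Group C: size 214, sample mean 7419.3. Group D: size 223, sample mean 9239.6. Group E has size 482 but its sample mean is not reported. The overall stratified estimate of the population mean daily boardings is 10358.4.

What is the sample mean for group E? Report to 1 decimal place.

Σ Nₕx̄ₕ = N·μ, so 482·x̄_E = 1401·10358.4 − (366·8767.5 + 116·13387.3 + 214·7419.3 + 223·9239.6).
= 14512118.4 − 8409992.8 = 6102125.6.
x̄_E = 6102125.6 / 482 = 12660.012... → 12660.0.

12660.0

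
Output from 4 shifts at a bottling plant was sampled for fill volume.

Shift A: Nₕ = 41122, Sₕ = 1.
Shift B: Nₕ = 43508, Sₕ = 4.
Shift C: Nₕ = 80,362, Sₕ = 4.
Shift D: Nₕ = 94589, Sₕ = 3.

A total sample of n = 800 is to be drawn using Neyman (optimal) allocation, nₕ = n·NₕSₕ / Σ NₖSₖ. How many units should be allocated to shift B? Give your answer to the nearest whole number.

170

A: NₕSₕ = 41122·1 = 41122
B: NₕSₕ = 43508·4 = 174032
C: NₕSₕ = 80362·4 = 321448
D: NₕSₕ = 94589·3 = 283767
Σ NₕSₕ = 820369.
n_B = 800·174032/820369 = 169.711... → 170.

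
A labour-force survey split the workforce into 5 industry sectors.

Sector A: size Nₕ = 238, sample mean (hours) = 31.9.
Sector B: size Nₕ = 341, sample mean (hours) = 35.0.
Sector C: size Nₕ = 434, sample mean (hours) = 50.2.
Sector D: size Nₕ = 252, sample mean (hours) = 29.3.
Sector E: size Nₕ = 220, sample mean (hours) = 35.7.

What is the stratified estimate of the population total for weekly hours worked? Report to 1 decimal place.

Population total = Σ Nₕ·x̄ₕ (each stratum's size times its mean).
238·31.9 + 341·35.0 + 434·50.2 + 252·29.3 + 220·35.7 = 7592.2 + 11935 + 21786.8 + 7383.6 + 7854 = 56551.6.

56551.6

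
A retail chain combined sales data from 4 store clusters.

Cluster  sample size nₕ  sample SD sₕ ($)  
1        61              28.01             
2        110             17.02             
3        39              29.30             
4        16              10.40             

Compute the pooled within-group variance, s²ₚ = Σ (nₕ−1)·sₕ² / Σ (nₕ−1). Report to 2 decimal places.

508.53

Degrees of freedom: 60 + 109 + 38 + 15 = 222.
Σ(nₕ−1)sₕ² = 60·784.5601 + 109·289.6804 + 38·858.49 + 15·108.16 = 112893.7896.
s²ₚ = 112893.7896 / 222 = 508.5306... → 508.53.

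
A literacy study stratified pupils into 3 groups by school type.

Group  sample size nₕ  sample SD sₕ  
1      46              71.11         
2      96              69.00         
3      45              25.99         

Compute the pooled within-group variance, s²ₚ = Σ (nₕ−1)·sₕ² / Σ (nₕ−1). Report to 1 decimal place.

3856.3

1: (46−1)·71.11² = 45·5056.6321 = 227548.4445
2: (96−1)·69.00² = 95·4761 = 452295
3: (45−1)·25.99² = 44·675.4801 = 29721.1244
Numerator = 709564.5689; denominator = Σ(nₕ−1) = 184.
s²ₚ = 709564.5689/184 = 3856.329... → 3856.3.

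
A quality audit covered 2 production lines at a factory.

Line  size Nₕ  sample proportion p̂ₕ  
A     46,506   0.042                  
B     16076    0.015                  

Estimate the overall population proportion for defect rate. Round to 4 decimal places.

N = 46506 + 16076 = 62582.
Overall proportion = Σ (Nₕ/N)·p̂ₕ.
Σ Nₕp̂ₕ = 1953.252 + 241.14 = 2194.392.
2194.392 / 62582 = 0.035064... → 0.0351.

0.0351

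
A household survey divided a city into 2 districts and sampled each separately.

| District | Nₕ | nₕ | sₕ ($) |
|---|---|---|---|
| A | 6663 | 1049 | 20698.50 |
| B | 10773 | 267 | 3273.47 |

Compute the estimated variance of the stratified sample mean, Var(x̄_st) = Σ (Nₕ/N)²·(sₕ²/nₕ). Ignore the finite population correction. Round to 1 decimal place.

N = 17436; Wₕ = Nₕ/N.
district A: (6663/17436)²·20698.50²/1049 = 59641.4461
district B: (10773/17436)²·3273.47²/267 = 15320.9279
Sum = 74962.3740 → 74962.4.

74962.4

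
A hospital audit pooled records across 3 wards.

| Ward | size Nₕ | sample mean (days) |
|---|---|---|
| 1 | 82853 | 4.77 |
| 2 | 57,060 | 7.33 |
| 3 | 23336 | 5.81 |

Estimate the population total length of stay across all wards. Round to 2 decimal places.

949040.77

Estimate total by summing Nₕ·x̄ₕ over strata.
82853·4.77 + 57060·7.33 + 23336·5.81 = 395208.81 + 418249.8 + 135582.16 = 949040.77.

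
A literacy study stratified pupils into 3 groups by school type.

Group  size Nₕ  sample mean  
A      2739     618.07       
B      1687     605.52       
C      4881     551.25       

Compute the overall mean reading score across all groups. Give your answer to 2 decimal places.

580.75

N = 2739 + 1687 + 4881 = 9307.
The stratified mean weights each stratum mean by its population share Nₕ/N.
Σ Nₕx̄ₕ = 2739·618.07 + 1687·605.52 + 4881·551.25 = 1692893.73 + 1021512.24 + 2690651.25 = 5405057.22.
Divide by N: 5405057.22 / 9307 = 580.7518... → 580.75.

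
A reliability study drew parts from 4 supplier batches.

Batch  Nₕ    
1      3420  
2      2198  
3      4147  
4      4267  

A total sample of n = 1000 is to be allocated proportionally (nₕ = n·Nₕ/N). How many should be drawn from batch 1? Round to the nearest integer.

N = 3420 + 2198 + 4147 + 4267 = 14032.
n_1 = 1000·3420/14032 = 243.729... → 244.

244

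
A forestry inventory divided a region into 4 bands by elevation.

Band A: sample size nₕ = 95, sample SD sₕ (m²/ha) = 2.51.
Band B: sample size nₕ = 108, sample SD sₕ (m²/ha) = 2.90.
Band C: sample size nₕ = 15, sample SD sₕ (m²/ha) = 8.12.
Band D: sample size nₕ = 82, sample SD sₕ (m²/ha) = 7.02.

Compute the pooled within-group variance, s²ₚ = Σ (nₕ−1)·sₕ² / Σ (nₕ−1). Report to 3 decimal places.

A: (95−1)·2.51² = 94·6.3001 = 592.2094
B: (108−1)·2.90² = 107·8.41 = 899.87
C: (15−1)·8.12² = 14·65.9344 = 923.0816
D: (82−1)·7.02² = 81·49.2804 = 3991.7124
Numerator = 6406.8734; denominator = Σ(nₕ−1) = 296.
s²ₚ = 6406.8734/296 = 21.64484... → 21.645.

21.645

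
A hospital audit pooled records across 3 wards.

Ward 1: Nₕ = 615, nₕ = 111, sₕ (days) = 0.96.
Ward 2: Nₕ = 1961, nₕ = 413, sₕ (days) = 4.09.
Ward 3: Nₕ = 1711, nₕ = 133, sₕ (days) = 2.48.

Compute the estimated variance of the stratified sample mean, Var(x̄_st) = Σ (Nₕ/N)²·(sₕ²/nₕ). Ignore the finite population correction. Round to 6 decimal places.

0.016012

N = 4287. Term for each stratum: Wₕ²sₕ²/nₕ.
Var(x̄_st) = 0.000170869 + 0.008475099 + 0.007366221 = 0.016012189 → 0.016012.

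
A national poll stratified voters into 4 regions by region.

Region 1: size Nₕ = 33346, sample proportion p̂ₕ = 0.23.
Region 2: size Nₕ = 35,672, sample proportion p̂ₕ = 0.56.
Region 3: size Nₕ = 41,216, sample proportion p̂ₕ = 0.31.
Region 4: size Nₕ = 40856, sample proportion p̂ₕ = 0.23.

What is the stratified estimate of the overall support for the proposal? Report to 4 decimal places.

Wₕ = Nₕ/N with N = 151090: 0.2207, 0.2361, 0.2728, 0.2704.
p̂_st = 0.2207·0.23 + 0.2361·0.56 + 0.2728·0.31 + 0.2704·0.23 ≈ 0.329736... → 0.3297.

0.3297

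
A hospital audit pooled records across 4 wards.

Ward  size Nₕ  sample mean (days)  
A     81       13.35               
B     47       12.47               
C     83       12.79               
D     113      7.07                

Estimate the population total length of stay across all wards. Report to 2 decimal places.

3527.92

Estimate total by summing Nₕ·x̄ₕ over strata.
81·13.35 + 47·12.47 + 83·12.79 + 113·7.07 = 1081.35 + 586.09 + 1061.57 + 798.91 = 3527.92.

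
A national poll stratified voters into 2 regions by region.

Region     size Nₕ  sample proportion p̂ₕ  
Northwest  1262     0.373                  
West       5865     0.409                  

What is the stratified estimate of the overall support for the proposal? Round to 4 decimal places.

N = 1262 + 5865 = 7127.
Overall proportion = Σ (Nₕ/N)·p̂ₕ.
Σ Nₕp̂ₕ = 470.726 + 2398.785 = 2869.511.
2869.511 / 7127 = 0.402625... → 0.4026.

0.4026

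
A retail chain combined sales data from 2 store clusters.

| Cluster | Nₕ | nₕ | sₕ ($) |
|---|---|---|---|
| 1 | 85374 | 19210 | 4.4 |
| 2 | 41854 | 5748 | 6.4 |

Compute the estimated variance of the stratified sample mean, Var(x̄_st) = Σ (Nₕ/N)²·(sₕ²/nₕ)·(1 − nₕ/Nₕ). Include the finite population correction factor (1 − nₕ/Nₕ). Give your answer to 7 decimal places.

N = 127228; Wₕ = Nₕ/N.
cluster 1: (85374/127228)²·4.4²/19210·(1 − 19210/85374) = 0.0003516900
cluster 2: (41854/127228)²·6.4²/5748·(1 − 5748/41854) = 0.0006652642
Sum = 0.0010169541 → 0.0010170.

0.0010170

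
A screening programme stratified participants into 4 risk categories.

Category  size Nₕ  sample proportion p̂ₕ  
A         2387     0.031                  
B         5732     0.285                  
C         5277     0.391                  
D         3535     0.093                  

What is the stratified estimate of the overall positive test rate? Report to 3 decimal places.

0.242

Wₕ = Nₕ/N with N = 16931: 0.1410, 0.3386, 0.3117, 0.2088.
p̂_st = 0.1410·0.031 + 0.3386·0.285 + 0.3117·0.391 + 0.2088·0.093 ≈ 0.24214... → 0.242.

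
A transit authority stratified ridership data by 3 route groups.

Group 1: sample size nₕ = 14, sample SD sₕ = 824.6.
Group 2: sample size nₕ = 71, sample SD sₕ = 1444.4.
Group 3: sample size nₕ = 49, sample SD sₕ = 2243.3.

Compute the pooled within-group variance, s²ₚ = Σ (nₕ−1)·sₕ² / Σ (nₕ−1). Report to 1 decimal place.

3026220.6

1: (14−1)·824.6² = 13·679965.16 = 8839547.08
2: (71−1)·1444.4² = 70·2086291.36 = 146040395.2
3: (49−1)·2243.3² = 48·5032394.89 = 241554954.72
Numerator = 396434897; denominator = Σ(nₕ−1) = 131.
s²ₚ = 396434897/131 = 3026220.588... → 3026220.6.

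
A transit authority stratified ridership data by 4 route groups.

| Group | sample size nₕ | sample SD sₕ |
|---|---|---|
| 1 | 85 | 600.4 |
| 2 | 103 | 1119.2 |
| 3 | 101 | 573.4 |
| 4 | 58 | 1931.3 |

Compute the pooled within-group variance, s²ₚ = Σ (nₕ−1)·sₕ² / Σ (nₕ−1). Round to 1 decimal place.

1176474.0

1: (85−1)·600.4² = 84·360480.16 = 30280333.44
2: (103−1)·1119.2² = 102·1252608.64 = 127766081.28
3: (101−1)·573.4² = 100·328787.56 = 32878756
4: (58−1)·1931.3² = 57·3729919.69 = 212605422.33
Numerator = 403530593.05; denominator = Σ(nₕ−1) = 343.
s²ₚ = 403530593.05/343 = 1176474.032... → 1176474.0.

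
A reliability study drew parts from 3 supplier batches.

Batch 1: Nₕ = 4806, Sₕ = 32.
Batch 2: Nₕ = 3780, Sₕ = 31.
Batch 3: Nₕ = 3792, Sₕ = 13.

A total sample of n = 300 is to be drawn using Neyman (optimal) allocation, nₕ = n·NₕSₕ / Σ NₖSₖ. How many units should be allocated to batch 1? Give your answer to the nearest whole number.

1: NₕSₕ = 4806·32 = 153792
2: NₕSₕ = 3780·31 = 117180
3: NₕSₕ = 3792·13 = 49296
Σ NₕSₕ = 320268.
n_1 = 300·153792/320268 = 144.059... → 144.

144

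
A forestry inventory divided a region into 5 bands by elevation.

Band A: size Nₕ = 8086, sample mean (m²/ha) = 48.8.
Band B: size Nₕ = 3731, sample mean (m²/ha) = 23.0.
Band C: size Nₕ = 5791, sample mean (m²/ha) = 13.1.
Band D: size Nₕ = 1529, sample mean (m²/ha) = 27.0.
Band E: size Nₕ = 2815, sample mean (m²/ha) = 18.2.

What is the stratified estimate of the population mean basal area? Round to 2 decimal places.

29.55

x̄_st = (Σ Nₕx̄ₕ) / (Σ Nₕ) = (8086·48.8 + 3731·23.0 + 5791·13.1 + 1529·27.0 + 2815·18.2) / 21952
= 648787.9 / 21952 = 29.5548... → 29.55.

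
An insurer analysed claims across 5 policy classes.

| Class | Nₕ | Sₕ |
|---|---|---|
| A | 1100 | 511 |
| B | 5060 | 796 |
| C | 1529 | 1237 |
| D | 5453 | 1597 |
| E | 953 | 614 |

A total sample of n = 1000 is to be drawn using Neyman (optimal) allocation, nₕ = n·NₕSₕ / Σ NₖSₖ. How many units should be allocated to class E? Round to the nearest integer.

37

Σ NₕSₕ = 1100·511 + 5060·796 + 1529·1237 + 5453·1597 + 953·614 = 15774816.
Share for E: 585142/15774816 = 0.03709.
n_E = 1000 × 0.03709 = 37.093... → 37.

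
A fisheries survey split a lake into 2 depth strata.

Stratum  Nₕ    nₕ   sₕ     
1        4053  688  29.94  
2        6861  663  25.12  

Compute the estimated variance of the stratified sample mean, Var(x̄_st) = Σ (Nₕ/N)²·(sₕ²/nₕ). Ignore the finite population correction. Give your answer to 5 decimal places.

N = 10914; Wₕ = Nₕ/N.
stratum 1: (4053/10914)²·29.94²/688 = 0.17968030
stratum 2: (6861/10914)²·25.12²/663 = 0.37612542
Sum = 0.55580572 → 0.55581.

0.55581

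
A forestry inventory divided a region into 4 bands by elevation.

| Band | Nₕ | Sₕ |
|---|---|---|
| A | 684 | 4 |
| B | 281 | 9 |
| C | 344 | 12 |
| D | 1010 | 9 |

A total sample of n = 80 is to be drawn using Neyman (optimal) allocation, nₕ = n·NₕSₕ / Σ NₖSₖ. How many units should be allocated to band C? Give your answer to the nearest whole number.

A: NₕSₕ = 684·4 = 2736
B: NₕSₕ = 281·9 = 2529
C: NₕSₕ = 344·12 = 4128
D: NₕSₕ = 1010·9 = 9090
Σ NₕSₕ = 18483.
n_C = 80·4128/18483 = 17.867... → 18.

18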